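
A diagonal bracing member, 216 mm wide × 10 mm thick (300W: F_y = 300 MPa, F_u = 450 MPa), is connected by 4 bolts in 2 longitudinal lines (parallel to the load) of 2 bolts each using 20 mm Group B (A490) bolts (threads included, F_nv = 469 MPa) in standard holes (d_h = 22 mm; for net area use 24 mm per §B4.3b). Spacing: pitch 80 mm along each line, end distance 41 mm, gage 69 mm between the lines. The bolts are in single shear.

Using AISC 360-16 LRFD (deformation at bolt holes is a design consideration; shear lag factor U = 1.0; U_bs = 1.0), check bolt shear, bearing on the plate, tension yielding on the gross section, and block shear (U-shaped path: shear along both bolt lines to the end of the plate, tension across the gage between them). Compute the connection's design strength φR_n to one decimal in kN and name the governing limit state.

Bolt shear: A_b = π(20)²/4 = 314.16 mm². φR_n = 0.75 × 469 × 314.16 × 4 × 1 = 442.0 kN.
Bearing (10 mm plate, F_u = 450 MPa): end bolts L_c = 41 − 22/2 = 30, R_n = min(1.2×30×10×450, 2.4×20×10×450) = 162 kN/bolt; interior L_c = 80 − 22 = 58, R_n = 216 kN/bolt. φR_n = 0.75 × (2×162 + 2×216) = 567.0 kN.
Tension yield (gross): A_g = 216×10 = 2160 mm². φR_n = 0.90 × 300 × 2160 = 583.2 kN.
Block shear: shear path 2×[41+1×80] = 2×121 mm, A_gv = 2420, A_nv = 2×(121 − 1.5×24)×10 = 1700 mm²; tension across gage: (69 − 1×24)×10 = 450 mm². R_n = min(0.6×450×1700, 0.6×300×2420) + 1.0×450×450 = min(459, 435.6) + 202.5 = 638.1 kN. φR_n = 0.75 × 638.1 = 478.6 kN.
Governing: min(442.0, 567.0, 583.2, 478.6) = 442.0 kN → bolt shear.

442.0 kN (bolt shear governs)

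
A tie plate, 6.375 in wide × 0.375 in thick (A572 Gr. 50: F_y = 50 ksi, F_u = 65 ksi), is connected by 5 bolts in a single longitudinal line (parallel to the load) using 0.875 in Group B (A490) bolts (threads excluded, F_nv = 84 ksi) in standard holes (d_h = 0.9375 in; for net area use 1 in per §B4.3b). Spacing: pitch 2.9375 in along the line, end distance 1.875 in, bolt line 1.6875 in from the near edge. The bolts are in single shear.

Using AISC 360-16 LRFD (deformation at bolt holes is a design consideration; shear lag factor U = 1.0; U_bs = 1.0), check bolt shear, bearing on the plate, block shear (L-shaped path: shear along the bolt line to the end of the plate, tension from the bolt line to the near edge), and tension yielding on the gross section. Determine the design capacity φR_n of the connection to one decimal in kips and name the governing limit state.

107.6 kips (gross-section yield governs)

Bolt shear: A_b = π(0.875)²/4 = 0.60132 in². φR_n = 0.75 × 84 × 0.60132 × 5 × 1 = 189.4 kips.
Bearing (0.375 in plate, F_u = 65 ksi): end bolts L_c = 1.875 − 0.9375/2 = 1.40625, R_n = min(1.2×1.40625×0.375×65, 2.4×0.875×0.375×65) = 41.133 kips/bolt; interior L_c = 2.9375 − 0.9375 = 2, R_n = 51.188 kips/bolt. φR_n = 0.75 × (1×41.133 + 4×51.188) = 184.4 kips.
Block shear: shear path 1×[1.875+4×2.9375] = 1×13.625 in, A_gv = 5.1094, A_nv = 1×(13.625 − 4.5×1)×0.375 = 3.4219 in²; tension to near edge: (1.6875 − 0.5×1)×0.375 = 0.44531 in². R_n = min(0.6×65×3.4219, 0.6×50×5.1094) + 1.0×65×0.44531 = min(133.45, 153.28) + 28.945 = 162.4 kips. φR_n = 0.75 × 162.4 = 121.8 kips.
Tension yield (gross): A_g = 6.375×0.375 = 2.3906 in². φR_n = 0.90 × 50 × 2.3906 = 107.6 kips.
Governing: min(189.4, 184.4, 121.8, 107.6) = 107.6 kips → gross-section yield.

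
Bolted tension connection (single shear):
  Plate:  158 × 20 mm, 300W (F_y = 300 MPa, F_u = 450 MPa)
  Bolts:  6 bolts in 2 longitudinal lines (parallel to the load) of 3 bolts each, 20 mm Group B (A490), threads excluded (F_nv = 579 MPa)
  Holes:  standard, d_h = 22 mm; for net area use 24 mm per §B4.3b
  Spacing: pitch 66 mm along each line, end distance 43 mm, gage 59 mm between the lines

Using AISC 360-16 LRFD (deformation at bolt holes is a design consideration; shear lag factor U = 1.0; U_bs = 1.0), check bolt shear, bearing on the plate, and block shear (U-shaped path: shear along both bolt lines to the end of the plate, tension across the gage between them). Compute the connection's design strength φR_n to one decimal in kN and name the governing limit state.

818.5 kN (bolt shear governs)

Bolt shear: A_b = π(20)²/4 = 314.16 mm². φR_n = 0.75 × 579 × 314.16 × 6 × 1 = 818.5 kN.
Bearing (20 mm plate, F_u = 450 MPa): end bolts L_c = 43 − 22/2 = 32, R_n = min(1.2×32×20×450, 2.4×20×20×450) = 345.6 kN/bolt; interior L_c = 66 − 22 = 44, R_n = 432 kN/bolt. φR_n = 0.75 × (2×345.6 + 4×432) = 1814.4 kN.
Block shear: shear path 2×[43+2×66] = 2×175 mm, A_gv = 7000, A_nv = 2×(175 − 2.5×24)×20 = 4600 mm²; tension across gage: (59 − 1×24)×20 = 700 mm². R_n = min(0.6×450×4600, 0.6×300×7000) + 1.0×450×700 = min(1242, 1260) + 315 = 1557 kN. φR_n = 0.75 × 1557 = 1167.8 kN.
Governing: min(818.5, 1814.4, 1167.8) = 818.5 kN → bolt shear.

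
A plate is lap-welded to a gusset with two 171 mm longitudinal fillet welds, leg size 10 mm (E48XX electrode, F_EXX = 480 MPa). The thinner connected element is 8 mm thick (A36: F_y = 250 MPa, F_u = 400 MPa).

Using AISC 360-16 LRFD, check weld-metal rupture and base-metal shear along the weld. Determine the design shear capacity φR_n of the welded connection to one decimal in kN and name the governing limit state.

Weld metal: throat = 0.707×10 = 7.07 mm, L = 2×171 = 342 mm. φR_n = 0.75 × 0.6 × 480 × 7.07 × 342 = 522.3 kN.
Base metal shear (8 mm plate): yield φR_n = 1.0×0.6×250×8×342 = 410.4 kN; rupture φR_n = 0.75×0.6×400×8×342 = 492.5 kN; take 410.4 kN (yield).
Governing: min(522.3, 410.4) = 410.4 kN → base-metal shear.

410.4 kN (base-metal shear governs)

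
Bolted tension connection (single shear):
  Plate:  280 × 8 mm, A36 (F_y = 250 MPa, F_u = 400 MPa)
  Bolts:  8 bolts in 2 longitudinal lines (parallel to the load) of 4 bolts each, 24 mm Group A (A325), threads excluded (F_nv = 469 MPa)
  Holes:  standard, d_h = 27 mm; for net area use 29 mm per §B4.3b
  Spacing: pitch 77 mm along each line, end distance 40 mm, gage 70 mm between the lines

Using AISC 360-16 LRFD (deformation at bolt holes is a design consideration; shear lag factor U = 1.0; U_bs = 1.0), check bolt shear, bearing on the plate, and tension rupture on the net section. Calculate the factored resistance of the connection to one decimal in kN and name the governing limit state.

532.8 kN (net-section rupture governs)

Bolt shear: A_b = π(24)²/4 = 452.39 mm². φR_n = 0.75 × 469 × 452.39 × 8 × 1 = 1273.0 kN.
Bearing (8 mm plate, F_u = 400 MPa): end bolts L_c = 40 − 27/2 = 26.5, R_n = min(1.2×26.5×8×400, 2.4×24×8×400) = 101.76 kN/bolt; interior L_c = 77 − 27 = 50, R_n = 184.32 kN/bolt. φR_n = 0.75 × (2×101.76 + 6×184.32) = 982.1 kN.
Tension rupture (net): A_n = (280 − 2×29)×8 = 1776 mm² (U = 1.0, A_e = A_n). φR_n = 0.75 × 400 × 1776 = 532.8 kN.
Governing: min(1273.0, 982.1, 532.8) = 532.8 kN → net-section rupture.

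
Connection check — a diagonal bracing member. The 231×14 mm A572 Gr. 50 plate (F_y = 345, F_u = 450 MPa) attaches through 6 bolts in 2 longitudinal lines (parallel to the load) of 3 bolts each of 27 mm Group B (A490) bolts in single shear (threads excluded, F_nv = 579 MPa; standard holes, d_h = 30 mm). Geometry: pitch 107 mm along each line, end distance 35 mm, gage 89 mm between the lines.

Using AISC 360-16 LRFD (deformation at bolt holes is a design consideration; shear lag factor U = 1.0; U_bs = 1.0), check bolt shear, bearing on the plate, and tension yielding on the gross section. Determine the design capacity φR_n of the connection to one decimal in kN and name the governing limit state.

Bolt shear: A_b = π(27)²/4 = 572.56 mm². φR_n = 0.75 × 579 × 572.56 × 6 × 1 = 1491.8 kN.
Bearing (14 mm plate, F_u = 450 MPa): end bolts L_c = 35 − 30/2 = 20, R_n = min(1.2×20×14×450, 2.4×27×14×450) = 151.2 kN/bolt; interior L_c = 107 − 30 = 77, R_n = 408.24 kN/bolt. φR_n = 0.75 × (2×151.2 + 4×408.24) = 1451.5 kN.
Tension yield (gross): A_g = 231×14 = 3234 mm². φR_n = 0.90 × 345 × 3234 = 1004.2 kN.
Governing: min(1491.8, 1451.5, 1004.2) = 1004.2 kN → gross-section yield.

1004.2 kN (gross-section yield governs)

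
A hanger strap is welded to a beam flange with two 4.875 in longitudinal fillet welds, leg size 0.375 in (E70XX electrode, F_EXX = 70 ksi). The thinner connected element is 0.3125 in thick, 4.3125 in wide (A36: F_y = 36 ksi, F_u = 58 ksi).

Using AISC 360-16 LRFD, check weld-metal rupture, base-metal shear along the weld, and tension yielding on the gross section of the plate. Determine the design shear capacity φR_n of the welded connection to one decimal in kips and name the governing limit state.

43.7 kips (gross-section yield governs)

Weld metal: throat = 0.707×0.375 = 0.26513 in, L = 2×4.875 = 9.75 in. φR_n = 0.75 × 0.6 × 70 × 0.26513 × 9.75 = 81.4 kips.
Base metal shear (0.3125 in plate): yield φR_n = 1.0×0.6×36×0.3125×9.75 = 65.8 kips; rupture φR_n = 0.75×0.6×58×0.3125×9.75 = 79.5 kips; take 65.8 kips (yield).
Tension yield (gross): A_g = 4.3125×0.3125 = 1.3477 in². φR_n = 0.90 × 36 × 1.3477 = 43.7 kips.
Governing: min(81.4, 65.8, 43.7) = 43.7 kips → gross-section yield.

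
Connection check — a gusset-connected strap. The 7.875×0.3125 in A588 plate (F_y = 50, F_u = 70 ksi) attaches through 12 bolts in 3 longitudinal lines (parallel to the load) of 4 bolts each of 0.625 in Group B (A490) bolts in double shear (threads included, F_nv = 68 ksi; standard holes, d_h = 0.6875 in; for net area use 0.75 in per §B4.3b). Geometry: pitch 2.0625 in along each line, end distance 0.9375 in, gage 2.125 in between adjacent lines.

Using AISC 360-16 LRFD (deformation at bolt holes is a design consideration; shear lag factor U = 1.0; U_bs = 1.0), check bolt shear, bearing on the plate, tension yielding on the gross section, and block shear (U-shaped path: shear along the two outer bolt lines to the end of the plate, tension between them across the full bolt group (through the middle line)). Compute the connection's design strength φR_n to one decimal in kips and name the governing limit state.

110.7 kips (gross-section yield governs)

Bolt shear: A_b = π(0.625)²/4 = 0.3068 in². φR_n = 0.75 × 68 × 0.3068 × 12 × 2 = 375.5 kips.
Bearing (0.3125 in plate, F_u = 70 ksi): end bolts L_c = 0.9375 − 0.6875/2 = 0.59375, R_n = min(1.2×0.59375×0.3125×70, 2.4×0.625×0.3125×70) = 15.586 kips/bolt; interior L_c = 2.0625 − 0.6875 = 1.375, R_n = 32.813 kips/bolt. φR_n = 0.75 × (3×15.586 + 9×32.813) = 256.6 kips.
Tension yield (gross): A_g = 7.875×0.3125 = 2.4609 in². φR_n = 0.90 × 50 × 2.4609 = 110.7 kips.
Block shear: shear path 2×[0.9375+3×2.0625] = 2×7.125 in, A_gv = 4.4531, A_nv = 2×(7.125 − 3.5×0.75)×0.3125 = 2.8125 in²; tension across gage: (4.25 − 2×0.75)×0.3125 = 0.85938 in². R_n = min(0.6×70×2.8125, 0.6×50×4.4531) + 1.0×70×0.85938 = min(118.13, 133.59) + 60.157 = 178.29 kips. φR_n = 0.75 × 178.29 = 133.7 kips.
Governing: min(375.5, 256.6, 110.7, 133.7) = 110.7 kips → gross-section yield.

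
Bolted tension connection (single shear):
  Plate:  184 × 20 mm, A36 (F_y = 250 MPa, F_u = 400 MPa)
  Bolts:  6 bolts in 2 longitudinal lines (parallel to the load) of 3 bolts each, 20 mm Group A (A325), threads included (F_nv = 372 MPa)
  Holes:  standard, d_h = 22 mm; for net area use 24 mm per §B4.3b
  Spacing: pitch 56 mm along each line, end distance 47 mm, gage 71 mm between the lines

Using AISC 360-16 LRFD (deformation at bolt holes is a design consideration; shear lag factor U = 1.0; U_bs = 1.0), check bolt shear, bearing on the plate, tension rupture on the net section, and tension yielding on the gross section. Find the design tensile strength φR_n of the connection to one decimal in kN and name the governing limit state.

Bolt shear: A_b = π(20)²/4 = 314.16 mm². φR_n = 0.75 × 372 × 314.16 × 6 × 1 = 525.9 kN.
Bearing (20 mm plate, F_u = 400 MPa): end bolts L_c = 47 − 22/2 = 36, R_n = min(1.2×36×20×400, 2.4×20×20×400) = 345.6 kN/bolt; interior L_c = 56 − 22 = 34, R_n = 326.4 kN/bolt. φR_n = 0.75 × (2×345.6 + 4×326.4) = 1497.6 kN.
Tension rupture (net): A_n = (184 − 2×24)×20 = 2720 mm² (U = 1.0, A_e = A_n). φR_n = 0.75 × 400 × 2720 = 816.0 kN.
Tension yield (gross): A_g = 184×20 = 3680 mm². φR_n = 0.90 × 250 × 3680 = 828.0 kN.
Governing: min(525.9, 1497.6, 816.0, 828.0) = 525.9 kN → bolt shear.

525.9 kN (bolt shear governs)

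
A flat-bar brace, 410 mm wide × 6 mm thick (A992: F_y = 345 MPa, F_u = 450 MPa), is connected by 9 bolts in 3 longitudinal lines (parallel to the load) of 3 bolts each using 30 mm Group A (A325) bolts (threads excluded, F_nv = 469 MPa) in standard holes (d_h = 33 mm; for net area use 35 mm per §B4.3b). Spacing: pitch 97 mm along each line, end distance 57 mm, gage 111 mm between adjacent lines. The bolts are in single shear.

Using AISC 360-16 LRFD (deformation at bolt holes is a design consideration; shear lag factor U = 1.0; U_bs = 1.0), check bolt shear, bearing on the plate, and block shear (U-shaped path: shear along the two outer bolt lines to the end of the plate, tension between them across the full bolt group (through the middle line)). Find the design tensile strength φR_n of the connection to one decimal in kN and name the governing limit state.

705.1 kN (block shear governs)

Bolt shear: A_b = π(30)²/4 = 706.86 mm². φR_n = 0.75 × 469 × 706.86 × 9 × 1 = 2237.7 kN.
Bearing (6 mm plate, F_u = 450 MPa): end bolts L_c = 57 − 33/2 = 40.5, R_n = min(1.2×40.5×6×450, 2.4×30×6×450) = 131.22 kN/bolt; interior L_c = 97 − 33 = 64, R_n = 194.4 kN/bolt. φR_n = 0.75 × (3×131.22 + 6×194.4) = 1170.0 kN.
Block shear: shear path 2×[57+2×97] = 2×251 mm, A_gv = 3012, A_nv = 2×(251 − 2.5×35)×6 = 1962 mm²; tension across gage: (222 − 2×35)×6 = 912 mm². R_n = min(0.6×450×1962, 0.6×345×3012) + 1.0×450×912 = min(529.74, 623.48) + 410.4 = 940.14 kN. φR_n = 0.75 × 940.14 = 705.1 kN.
Governing: min(2237.7, 1170.0, 705.1) = 705.1 kN → block shear.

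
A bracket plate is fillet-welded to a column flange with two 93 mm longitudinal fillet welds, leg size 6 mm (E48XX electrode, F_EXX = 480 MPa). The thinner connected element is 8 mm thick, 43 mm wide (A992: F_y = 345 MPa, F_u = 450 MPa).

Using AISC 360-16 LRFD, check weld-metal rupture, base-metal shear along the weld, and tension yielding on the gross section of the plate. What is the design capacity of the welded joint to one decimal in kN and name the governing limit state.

Weld metal: throat = 0.707×6 = 4.242 mm, L = 2×93 = 186 mm. φR_n = 0.75 × 0.6 × 480 × 4.242 × 186 = 170.4 kN.
Base metal shear (8 mm plate): yield φR_n = 1.0×0.6×345×8×186 = 308.0 kN; rupture φR_n = 0.75×0.6×450×8×186 = 301.3 kN; take 301.3 kN (rupture).
Tension yield (gross): A_g = 43×8 = 344 mm². φR_n = 0.90 × 345 × 344 = 106.8 kN.
Governing: min(170.4, 301.3, 106.8) = 106.8 kN → gross-section yield.

106.8 kN (gross-section yield governs)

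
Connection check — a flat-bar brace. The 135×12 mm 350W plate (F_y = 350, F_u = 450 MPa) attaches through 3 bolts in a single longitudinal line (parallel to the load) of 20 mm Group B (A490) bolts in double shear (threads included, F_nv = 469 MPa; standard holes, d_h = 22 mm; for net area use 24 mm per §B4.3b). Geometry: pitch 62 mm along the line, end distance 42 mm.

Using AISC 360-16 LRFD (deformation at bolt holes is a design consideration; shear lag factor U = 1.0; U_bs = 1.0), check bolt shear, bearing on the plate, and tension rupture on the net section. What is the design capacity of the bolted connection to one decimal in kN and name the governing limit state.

Bolt shear: A_b = π(20)²/4 = 314.16 mm². φR_n = 0.75 × 469 × 314.16 × 3 × 2 = 663.0 kN.
Bearing (12 mm plate, F_u = 450 MPa): end bolts L_c = 42 − 22/2 = 31, R_n = min(1.2×31×12×450, 2.4×20×12×450) = 200.88 kN/bolt; interior L_c = 62 − 22 = 40, R_n = 259.2 kN/bolt. φR_n = 0.75 × (1×200.88 + 2×259.2) = 539.5 kN.
Tension rupture (net): A_n = (135 − 1×24)×12 = 1332 mm² (U = 1.0, A_e = A_n). φR_n = 0.75 × 450 × 1332 = 449.6 kN.
Governing: min(663.0, 539.5, 449.6) = 449.6 kN → net-section rupture.

449.6 kN (net-section rupture governs)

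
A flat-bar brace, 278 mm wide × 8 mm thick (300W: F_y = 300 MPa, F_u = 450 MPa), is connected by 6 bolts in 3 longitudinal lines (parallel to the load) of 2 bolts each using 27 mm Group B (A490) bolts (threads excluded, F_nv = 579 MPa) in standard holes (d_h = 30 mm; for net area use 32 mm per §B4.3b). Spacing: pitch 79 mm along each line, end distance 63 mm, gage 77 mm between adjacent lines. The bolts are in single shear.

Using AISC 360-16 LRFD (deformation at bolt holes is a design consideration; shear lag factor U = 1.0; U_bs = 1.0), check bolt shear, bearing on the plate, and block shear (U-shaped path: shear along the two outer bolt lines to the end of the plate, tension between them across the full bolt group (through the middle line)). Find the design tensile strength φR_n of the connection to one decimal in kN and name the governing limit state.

547.6 kN (block shear governs)

Bolt shear: A_b = π(27)²/4 = 572.56 mm². φR_n = 0.75 × 579 × 572.56 × 6 × 1 = 1491.8 kN.
Bearing (8 mm plate, F_u = 450 MPa): end bolts L_c = 63 − 30/2 = 48, R_n = min(1.2×48×8×450, 2.4×27×8×450) = 207.36 kN/bolt; interior L_c = 79 − 30 = 49, R_n = 211.68 kN/bolt. φR_n = 0.75 × (3×207.36 + 3×211.68) = 942.8 kN.
Block shear: shear path 2×[63+1×79] = 2×142 mm, A_gv = 2272, A_nv = 2×(142 − 1.5×32)×8 = 1504 mm²; tension across gage: (154 − 2×32)×8 = 720 mm². R_n = min(0.6×450×1504, 0.6×300×2272) + 1.0×450×720 = min(406.08, 408.96) + 324 = 730.08 kN. φR_n = 0.75 × 730.08 = 547.6 kN.
Governing: min(1491.8, 942.8, 547.6) = 547.6 kN → block shear.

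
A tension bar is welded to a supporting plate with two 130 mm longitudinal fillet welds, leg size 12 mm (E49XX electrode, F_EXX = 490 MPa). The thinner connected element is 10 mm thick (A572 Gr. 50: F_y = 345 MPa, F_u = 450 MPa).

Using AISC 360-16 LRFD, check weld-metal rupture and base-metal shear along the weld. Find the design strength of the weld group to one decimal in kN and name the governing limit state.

486.4 kN (weld metal governs)

Weld metal: throat = 0.707×12 = 8.484 mm, L = 2×130 = 260 mm. φR_n = 0.75 × 0.6 × 490 × 8.484 × 260 = 486.4 kN.
Base metal shear (10 mm plate): yield φR_n = 1.0×0.6×345×10×260 = 538.2 kN; rupture φR_n = 0.75×0.6×450×10×260 = 526.5 kN; take 526.5 kN (rupture).
Governing: min(486.4, 526.5) = 486.4 kN → weld metal.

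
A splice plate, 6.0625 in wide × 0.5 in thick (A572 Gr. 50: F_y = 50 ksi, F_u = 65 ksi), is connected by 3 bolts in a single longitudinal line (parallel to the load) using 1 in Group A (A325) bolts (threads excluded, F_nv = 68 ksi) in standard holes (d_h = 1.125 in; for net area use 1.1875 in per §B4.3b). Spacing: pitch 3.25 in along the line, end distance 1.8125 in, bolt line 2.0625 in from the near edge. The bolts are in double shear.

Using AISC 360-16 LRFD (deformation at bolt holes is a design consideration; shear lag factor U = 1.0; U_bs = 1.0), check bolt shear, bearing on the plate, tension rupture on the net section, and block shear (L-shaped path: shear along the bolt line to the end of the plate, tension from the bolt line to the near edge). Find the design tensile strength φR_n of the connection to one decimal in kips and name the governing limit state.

Bolt shear: A_b = π(1)²/4 = 0.7854 in². φR_n = 0.75 × 68 × 0.7854 × 3 × 2 = 240.3 kips.
Bearing (0.5 in plate, F_u = 65 ksi): end bolts L_c = 1.8125 − 1.125/2 = 1.25, R_n = min(1.2×1.25×0.5×65, 2.4×1×0.5×65) = 48.75 kips/bolt; interior L_c = 3.25 − 1.125 = 2.125, R_n = 78 kips/bolt. φR_n = 0.75 × (1×48.75 + 2×78) = 153.6 kips.
Tension rupture (net): A_n = (6.0625 − 1×1.1875)×0.5 = 2.4375 in² (U = 1.0, A_e = A_n). φR_n = 0.75 × 65 × 2.4375 = 118.8 kips.
Block shear: shear path 1×[1.8125+2×3.25] = 1×8.3125 in, A_gv = 4.1563, A_nv = 1×(8.3125 − 2.5×1.1875)×0.5 = 2.6719 in²; tension to near edge: (2.0625 − 0.5×1.1875)×0.5 = 0.73438 in². R_n = min(0.6×65×2.6719, 0.6×50×4.1563) + 1.0×65×0.73438 = min(104.2, 124.69) + 47.735 = 151.94 kips. φR_n = 0.75 × 151.94 = 114.0 kips.
Governing: min(240.3, 153.6, 118.8, 114.0) = 114.0 kips → block shear.

114.0 kips (block shear governs)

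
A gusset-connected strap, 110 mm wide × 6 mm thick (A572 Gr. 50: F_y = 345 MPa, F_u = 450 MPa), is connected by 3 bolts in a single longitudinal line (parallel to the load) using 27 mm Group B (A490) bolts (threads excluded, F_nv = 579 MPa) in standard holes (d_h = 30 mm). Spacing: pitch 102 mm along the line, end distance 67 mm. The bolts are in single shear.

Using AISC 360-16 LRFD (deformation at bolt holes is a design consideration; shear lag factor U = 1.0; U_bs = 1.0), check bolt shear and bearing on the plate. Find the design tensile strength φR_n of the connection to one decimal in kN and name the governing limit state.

Bolt shear: A_b = π(27)²/4 = 572.56 mm². φR_n = 0.75 × 579 × 572.56 × 3 × 1 = 745.9 kN.
Bearing (6 mm plate, F_u = 450 MPa): end bolts L_c = 67 − 30/2 = 52, R_n = min(1.2×52×6×450, 2.4×27×6×450) = 168.48 kN/bolt; interior L_c = 102 − 30 = 72, R_n = 174.96 kN/bolt. φR_n = 0.75 × (1×168.48 + 2×174.96) = 388.8 kN.
Governing: min(745.9, 388.8) = 388.8 kN → bearing.

388.8 kN (bearing governs)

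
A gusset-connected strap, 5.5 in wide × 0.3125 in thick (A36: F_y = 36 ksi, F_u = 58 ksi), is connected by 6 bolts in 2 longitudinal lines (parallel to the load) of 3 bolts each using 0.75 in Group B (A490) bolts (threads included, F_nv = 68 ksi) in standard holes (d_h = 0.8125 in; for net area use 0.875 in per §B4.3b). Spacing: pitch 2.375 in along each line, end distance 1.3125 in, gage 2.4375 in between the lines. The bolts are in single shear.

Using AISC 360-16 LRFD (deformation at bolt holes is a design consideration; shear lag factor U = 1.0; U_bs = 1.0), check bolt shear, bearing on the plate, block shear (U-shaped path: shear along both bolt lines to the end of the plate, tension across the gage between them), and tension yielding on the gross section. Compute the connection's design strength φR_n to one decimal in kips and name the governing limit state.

55.7 kips (gross-section yield governs)

Bolt shear: A_b = π(0.75)²/4 = 0.44179 in². φR_n = 0.75 × 68 × 0.44179 × 6 × 1 = 135.2 kips.
Bearing (0.3125 in plate, F_u = 58 ksi): end bolts L_c = 1.3125 − 0.8125/2 = 0.90625, R_n = min(1.2×0.90625×0.3125×58, 2.4×0.75×0.3125×58) = 19.711 kips/bolt; interior L_c = 2.375 − 0.8125 = 1.5625, R_n = 32.625 kips/bolt. φR_n = 0.75 × (2×19.711 + 4×32.625) = 127.4 kips.
Block shear: shear path 2×[1.3125+2×2.375] = 2×6.0625 in, A_gv = 3.7891, A_nv = 2×(6.0625 − 2.5×0.875)×0.3125 = 2.4219 in²; tension across gage: (2.4375 − 1×0.875)×0.3125 = 0.48828 in². R_n = min(0.6×58×2.4219, 0.6×36×3.7891) + 1.0×58×0.48828 = min(84.282, 81.845) + 28.32 = 110.17 kips. φR_n = 0.75 × 110.17 = 82.6 kips.
Tension yield (gross): A_g = 5.5×0.3125 = 1.7188 in². φR_n = 0.90 × 36 × 1.7188 = 55.7 kips.
Governing: min(135.2, 127.4, 82.6, 55.7) = 55.7 kips → gross-section yield.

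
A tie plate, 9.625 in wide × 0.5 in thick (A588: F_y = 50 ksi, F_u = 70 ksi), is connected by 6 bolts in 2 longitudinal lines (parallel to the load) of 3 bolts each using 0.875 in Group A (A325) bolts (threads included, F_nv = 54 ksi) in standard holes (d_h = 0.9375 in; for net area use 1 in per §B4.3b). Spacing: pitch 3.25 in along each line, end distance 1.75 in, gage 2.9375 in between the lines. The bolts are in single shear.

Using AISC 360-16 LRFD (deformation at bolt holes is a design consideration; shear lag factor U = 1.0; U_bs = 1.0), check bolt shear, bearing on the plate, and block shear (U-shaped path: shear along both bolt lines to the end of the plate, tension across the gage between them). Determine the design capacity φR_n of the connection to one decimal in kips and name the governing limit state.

146.1 kips (bolt shear governs)

Bolt shear: A_b = π(0.875)²/4 = 0.60132 in². φR_n = 0.75 × 54 × 0.60132 × 6 × 1 = 146.1 kips.
Bearing (0.5 in plate, F_u = 70 ksi): end bolts L_c = 1.75 − 0.9375/2 = 1.28125, R_n = min(1.2×1.28125×0.5×70, 2.4×0.875×0.5×70) = 53.813 kips/bolt; interior L_c = 3.25 − 0.9375 = 2.3125, R_n = 73.5 kips/bolt. φR_n = 0.75 × (2×53.813 + 4×73.5) = 301.2 kips.
Block shear: shear path 2×[1.75+2×3.25] = 2×8.25 in, A_gv = 8.25, A_nv = 2×(8.25 − 2.5×1)×0.5 = 5.75 in²; tension across gage: (2.9375 − 1×1)×0.5 = 0.96875 in². R_n = min(0.6×70×5.75, 0.6×50×8.25) + 1.0×70×0.96875 = min(241.5, 247.5) + 67.813 = 309.31 kips. φR_n = 0.75 × 309.31 = 232.0 kips.
Governing: min(146.1, 301.2, 232.0) = 146.1 kips → bolt shear.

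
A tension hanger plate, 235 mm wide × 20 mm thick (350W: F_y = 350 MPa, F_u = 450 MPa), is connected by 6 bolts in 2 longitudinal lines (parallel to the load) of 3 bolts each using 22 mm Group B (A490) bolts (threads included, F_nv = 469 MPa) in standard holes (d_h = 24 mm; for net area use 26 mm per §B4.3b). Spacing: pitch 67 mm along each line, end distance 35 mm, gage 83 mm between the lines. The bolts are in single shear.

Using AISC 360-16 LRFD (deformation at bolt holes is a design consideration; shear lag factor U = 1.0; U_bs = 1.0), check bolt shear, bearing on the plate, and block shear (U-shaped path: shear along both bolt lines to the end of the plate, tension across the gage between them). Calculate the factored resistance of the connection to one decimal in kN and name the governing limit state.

802.3 kN (bolt shear governs)

Bolt shear: A_b = π(22)²/4 = 380.13 mm². φR_n = 0.75 × 469 × 380.13 × 6 × 1 = 802.3 kN.
Bearing (20 mm plate, F_u = 450 MPa): end bolts L_c = 35 − 24/2 = 23, R_n = min(1.2×23×20×450, 2.4×22×20×450) = 248.4 kN/bolt; interior L_c = 67 − 24 = 43, R_n = 464.4 kN/bolt. φR_n = 0.75 × (2×248.4 + 4×464.4) = 1765.8 kN.
Block shear: shear path 2×[35+2×67] = 2×169 mm, A_gv = 6760, A_nv = 2×(169 − 2.5×26)×20 = 4160 mm²; tension across gage: (83 − 1×26)×20 = 1140 mm². R_n = min(0.6×450×4160, 0.6×350×6760) + 1.0×450×1140 = min(1123.2, 1419.6) + 513 = 1636.2 kN. φR_n = 0.75 × 1636.2 = 1227.2 kN.
Governing: min(802.3, 1765.8, 1227.2) = 802.3 kN → bolt shear.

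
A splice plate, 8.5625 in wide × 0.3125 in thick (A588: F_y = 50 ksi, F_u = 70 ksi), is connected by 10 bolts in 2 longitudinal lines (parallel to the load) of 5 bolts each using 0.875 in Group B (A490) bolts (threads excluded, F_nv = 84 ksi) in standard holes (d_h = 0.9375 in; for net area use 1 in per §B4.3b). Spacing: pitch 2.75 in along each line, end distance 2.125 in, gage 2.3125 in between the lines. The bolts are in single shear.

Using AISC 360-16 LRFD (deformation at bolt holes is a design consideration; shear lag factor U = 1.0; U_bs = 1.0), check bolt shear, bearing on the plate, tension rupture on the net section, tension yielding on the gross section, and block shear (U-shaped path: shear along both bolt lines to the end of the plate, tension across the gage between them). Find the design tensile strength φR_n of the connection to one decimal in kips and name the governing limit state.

107.7 kips (net-section rupture governs)

Bolt shear: A_b = π(0.875)²/4 = 0.60132 in². φR_n = 0.75 × 84 × 0.60132 × 10 × 1 = 378.8 kips.
Bearing (0.3125 in plate, F_u = 70 ksi): end bolts L_c = 2.125 − 0.9375/2 = 1.65625, R_n = min(1.2×1.65625×0.3125×70, 2.4×0.875×0.3125×70) = 43.477 kips/bolt; interior L_c = 2.75 − 0.9375 = 1.8125, R_n = 45.938 kips/bolt. φR_n = 0.75 × (2×43.477 + 8×45.938) = 340.8 kips.
Tension rupture (net): A_n = (8.5625 − 2×1)×0.3125 = 2.0508 in² (U = 1.0, A_e = A_n). φR_n = 0.75 × 70 × 2.0508 = 107.7 kips.
Tension yield (gross): A_g = 8.5625×0.3125 = 2.6758 in². φR_n = 0.90 × 50 × 2.6758 = 120.4 kips.
Block shear: shear path 2×[2.125+4×2.75] = 2×13.125 in, A_gv = 8.2031, A_nv = 2×(13.125 − 4.5×1)×0.3125 = 5.3906 in²; tension across gage: (2.3125 − 1×1)×0.3125 = 0.41016 in². R_n = min(0.6×70×5.3906, 0.6×50×8.2031) + 1.0×70×0.41016 = min(226.41, 246.09) + 28.711 = 255.12 kips. φR_n = 0.75 × 255.12 = 191.3 kips.
Governing: min(378.8, 340.8, 107.7, 120.4, 191.3) = 107.7 kips → net-section rupture.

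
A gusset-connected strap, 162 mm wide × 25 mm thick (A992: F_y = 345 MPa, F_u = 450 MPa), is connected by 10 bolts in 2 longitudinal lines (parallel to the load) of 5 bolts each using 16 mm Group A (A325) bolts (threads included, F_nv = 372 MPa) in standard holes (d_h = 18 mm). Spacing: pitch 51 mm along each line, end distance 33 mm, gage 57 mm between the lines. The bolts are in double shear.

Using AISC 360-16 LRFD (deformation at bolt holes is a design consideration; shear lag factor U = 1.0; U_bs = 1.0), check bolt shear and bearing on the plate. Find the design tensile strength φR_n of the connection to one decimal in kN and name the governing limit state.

Bolt shear: A_b = π(16)²/4 = 201.06 mm². φR_n = 0.75 × 372 × 201.06 × 10 × 2 = 1121.9 kN.
Bearing (25 mm plate, F_u = 450 MPa): end bolts L_c = 33 − 18/2 = 24, R_n = min(1.2×24×25×450, 2.4×16×25×450) = 324 kN/bolt; interior L_c = 51 − 18 = 33, R_n = 432 kN/bolt. φR_n = 0.75 × (2×324 + 8×432) = 3078.0 kN.
Governing: min(1121.9, 3078.0) = 1121.9 kN → bolt shear.

1121.9 kN (bolt shear governs)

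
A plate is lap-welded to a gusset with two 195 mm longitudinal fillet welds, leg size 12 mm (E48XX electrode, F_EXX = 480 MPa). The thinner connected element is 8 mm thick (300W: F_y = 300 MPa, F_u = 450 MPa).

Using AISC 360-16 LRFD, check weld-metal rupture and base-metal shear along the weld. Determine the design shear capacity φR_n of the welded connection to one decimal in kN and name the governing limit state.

Weld metal: throat = 0.707×12 = 8.484 mm, L = 2×195 = 390 mm. φR_n = 0.75 × 0.6 × 480 × 8.484 × 390 = 714.7 kN.
Base metal shear (8 mm plate): yield φR_n = 1.0×0.6×300×8×390 = 561.6 kN; rupture φR_n = 0.75×0.6×450×8×390 = 631.8 kN; take 561.6 kN (yield).
Governing: min(714.7, 561.6) = 561.6 kN → base-metal shear.

561.6 kN (base-metal shear governs)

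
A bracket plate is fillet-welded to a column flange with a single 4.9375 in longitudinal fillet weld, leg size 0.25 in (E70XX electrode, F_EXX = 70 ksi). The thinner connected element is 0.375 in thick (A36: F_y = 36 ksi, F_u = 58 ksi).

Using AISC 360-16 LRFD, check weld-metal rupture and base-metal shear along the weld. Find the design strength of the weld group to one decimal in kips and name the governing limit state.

Weld metal: throat = 0.707×0.25 = 0.17675 in, L = 4.9375 in. φR_n = 0.75 × 0.6 × 70 × 0.17675 × 4.9375 = 27.5 kips.
Base metal shear (0.375 in plate): yield φR_n = 1.0×0.6×36×0.375×4.9375 = 40.0 kips; rupture φR_n = 0.75×0.6×58×0.375×4.9375 = 48.3 kips; take 40.0 kips (yield).
Governing: min(27.5, 40.0) = 27.5 kips → weld metal.

27.5 kips (weld metal governs)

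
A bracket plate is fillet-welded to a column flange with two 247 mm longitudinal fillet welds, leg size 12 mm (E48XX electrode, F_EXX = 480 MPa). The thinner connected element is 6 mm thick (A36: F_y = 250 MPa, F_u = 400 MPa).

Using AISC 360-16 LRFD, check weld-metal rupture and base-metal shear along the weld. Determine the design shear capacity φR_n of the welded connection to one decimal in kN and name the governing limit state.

Weld metal: throat = 0.707×12 = 8.484 mm, L = 2×247 = 494 mm. φR_n = 0.75 × 0.6 × 480 × 8.484 × 494 = 905.3 kN.
Base metal shear (6 mm plate): yield φR_n = 1.0×0.6×250×6×494 = 444.6 kN; rupture φR_n = 0.75×0.6×400×6×494 = 533.5 kN; take 444.6 kN (yield).
Governing: min(905.3, 444.6) = 444.6 kN → base-metal shear.

444.6 kN (base-metal shear governs)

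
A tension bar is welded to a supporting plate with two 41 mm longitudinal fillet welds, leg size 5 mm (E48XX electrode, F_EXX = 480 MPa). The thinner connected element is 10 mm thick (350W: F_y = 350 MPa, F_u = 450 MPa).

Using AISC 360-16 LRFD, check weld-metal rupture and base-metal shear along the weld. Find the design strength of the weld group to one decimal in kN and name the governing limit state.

Weld metal: throat = 0.707×5 = 3.535 mm, L = 2×41 = 82 mm. φR_n = 0.75 × 0.6 × 480 × 3.535 × 82 = 62.6 kN.
Base metal shear (10 mm plate): yield φR_n = 1.0×0.6×350×10×82 = 172.2 kN; rupture φR_n = 0.75×0.6×450×10×82 = 166.1 kN; take 166.1 kN (rupture).
Governing: min(62.6, 166.1) = 62.6 kN → weld metal.

62.6 kN (weld metal governs)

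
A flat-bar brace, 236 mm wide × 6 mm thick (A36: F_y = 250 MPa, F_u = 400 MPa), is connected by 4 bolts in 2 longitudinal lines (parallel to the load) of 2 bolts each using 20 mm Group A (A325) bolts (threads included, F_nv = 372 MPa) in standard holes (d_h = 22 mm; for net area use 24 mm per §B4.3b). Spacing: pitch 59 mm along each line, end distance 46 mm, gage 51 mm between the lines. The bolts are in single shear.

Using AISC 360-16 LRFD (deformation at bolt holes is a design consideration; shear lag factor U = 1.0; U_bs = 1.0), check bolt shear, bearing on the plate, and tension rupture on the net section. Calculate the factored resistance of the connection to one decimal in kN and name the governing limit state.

311.0 kN (bearing governs)

Bolt shear: A_b = π(20)²/4 = 314.16 mm². φR_n = 0.75 × 372 × 314.16 × 4 × 1 = 350.6 kN.
Bearing (6 mm plate, F_u = 400 MPa): end bolts L_c = 46 − 22/2 = 35, R_n = min(1.2×35×6×400, 2.4×20×6×400) = 100.8 kN/bolt; interior L_c = 59 − 22 = 37, R_n = 106.56 kN/bolt. φR_n = 0.75 × (2×100.8 + 2×106.56) = 311.0 kN.
Tension rupture (net): A_n = (236 − 2×24)×6 = 1128 mm² (U = 1.0, A_e = A_n). φR_n = 0.75 × 400 × 1128 = 338.4 kN.
Governing: min(350.6, 311.0, 338.4) = 311.0 kN → bearing.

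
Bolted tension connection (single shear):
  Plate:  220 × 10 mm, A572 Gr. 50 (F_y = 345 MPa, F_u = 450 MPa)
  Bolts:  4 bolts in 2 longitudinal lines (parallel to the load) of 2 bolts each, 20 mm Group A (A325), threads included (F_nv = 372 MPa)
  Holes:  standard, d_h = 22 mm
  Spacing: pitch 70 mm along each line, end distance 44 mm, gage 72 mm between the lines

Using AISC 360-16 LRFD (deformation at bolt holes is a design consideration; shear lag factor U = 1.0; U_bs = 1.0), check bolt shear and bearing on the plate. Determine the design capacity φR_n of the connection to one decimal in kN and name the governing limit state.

Bolt shear: A_b = π(20)²/4 = 314.16 mm². φR_n = 0.75 × 372 × 314.16 × 4 × 1 = 350.6 kN.
Bearing (10 mm plate, F_u = 450 MPa): end bolts L_c = 44 − 22/2 = 33, R_n = min(1.2×33×10×450, 2.4×20×10×450) = 178.2 kN/bolt; interior L_c = 70 − 22 = 48, R_n = 216 kN/bolt. φR_n = 0.75 × (2×178.2 + 2×216) = 591.3 kN.
Governing: min(350.6, 591.3) = 350.6 kN → bolt shear.

350.6 kN (bolt shear governs)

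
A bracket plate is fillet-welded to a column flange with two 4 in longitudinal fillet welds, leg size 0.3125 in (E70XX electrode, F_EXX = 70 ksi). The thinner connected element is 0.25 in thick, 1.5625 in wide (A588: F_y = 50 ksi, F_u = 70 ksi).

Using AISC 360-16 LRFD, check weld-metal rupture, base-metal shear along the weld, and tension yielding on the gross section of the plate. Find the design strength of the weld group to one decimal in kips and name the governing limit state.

17.6 kips (gross-section yield governs)

Weld metal: throat = 0.707×0.3125 = 0.22094 in, L = 2×4 = 8 in. φR_n = 0.75 × 0.6 × 70 × 0.22094 × 8 = 55.7 kips.
Base metal shear (0.25 in plate): yield φR_n = 1.0×0.6×50×0.25×8 = 60.0 kips; rupture φR_n = 0.75×0.6×70×0.25×8 = 63.0 kips; take 60.0 kips (yield).
Tension yield (gross): A_g = 1.5625×0.25 = 0.39063 in². φR_n = 0.90 × 50 × 0.39063 = 17.6 kips.
Governing: min(55.7, 60.0, 17.6) = 17.6 kips → gross-section yield.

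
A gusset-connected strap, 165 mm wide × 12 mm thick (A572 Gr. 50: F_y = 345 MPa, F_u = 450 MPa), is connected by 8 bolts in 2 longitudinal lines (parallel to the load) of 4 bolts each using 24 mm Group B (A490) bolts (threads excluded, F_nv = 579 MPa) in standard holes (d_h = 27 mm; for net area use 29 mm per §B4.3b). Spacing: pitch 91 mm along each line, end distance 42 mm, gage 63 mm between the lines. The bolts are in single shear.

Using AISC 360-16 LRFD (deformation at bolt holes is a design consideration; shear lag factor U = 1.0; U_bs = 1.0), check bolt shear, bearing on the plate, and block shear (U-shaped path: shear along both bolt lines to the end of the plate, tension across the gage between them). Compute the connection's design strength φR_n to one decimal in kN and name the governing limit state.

1175.3 kN (block shear governs)

Bolt shear: A_b = π(24)²/4 = 452.39 mm². φR_n = 0.75 × 579 × 452.39 × 8 × 1 = 1571.6 kN.
Bearing (12 mm plate, F_u = 450 MPa): end bolts L_c = 42 − 27/2 = 28.5, R_n = min(1.2×28.5×12×450, 2.4×24×12×450) = 184.68 kN/bolt; interior L_c = 91 − 27 = 64, R_n = 311.04 kN/bolt. φR_n = 0.75 × (2×184.68 + 6×311.04) = 1676.7 kN.
Block shear: shear path 2×[42+3×91] = 2×315 mm, A_gv = 7560, A_nv = 2×(315 − 3.5×29)×12 = 5124 mm²; tension across gage: (63 − 1×29)×12 = 408 mm². R_n = min(0.6×450×5124, 0.6×345×7560) + 1.0×450×408 = min(1383.5, 1564.9) + 183.6 = 1567.1 kN. φR_n = 0.75 × 1567.1 = 1175.3 kN.
Governing: min(1571.6, 1676.7, 1175.3) = 1175.3 kN → block shear.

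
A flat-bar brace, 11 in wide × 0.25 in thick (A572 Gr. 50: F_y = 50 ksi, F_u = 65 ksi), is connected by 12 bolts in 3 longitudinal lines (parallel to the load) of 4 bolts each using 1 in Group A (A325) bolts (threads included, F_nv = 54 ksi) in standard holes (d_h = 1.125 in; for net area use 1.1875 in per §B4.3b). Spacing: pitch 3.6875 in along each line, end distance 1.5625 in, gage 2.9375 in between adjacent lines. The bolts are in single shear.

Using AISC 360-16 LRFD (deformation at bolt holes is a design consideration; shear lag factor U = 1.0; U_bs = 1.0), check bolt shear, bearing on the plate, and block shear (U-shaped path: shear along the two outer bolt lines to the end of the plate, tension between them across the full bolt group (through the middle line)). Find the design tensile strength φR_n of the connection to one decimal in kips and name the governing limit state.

Bolt shear: A_b = π(1)²/4 = 0.7854 in². φR_n = 0.75 × 54 × 0.7854 × 12 × 1 = 381.7 kips.
Bearing (0.25 in plate, F_u = 65 ksi): end bolts L_c = 1.5625 − 1.125/2 = 1, R_n = min(1.2×1×0.25×65, 2.4×1×0.25×65) = 19.5 kips/bolt; interior L_c = 3.6875 − 1.125 = 2.5625, R_n = 39 kips/bolt. φR_n = 0.75 × (3×19.5 + 9×39) = 307.1 kips.
Block shear: shear path 2×[1.5625+3×3.6875] = 2×12.625 in, A_gv = 6.3125, A_nv = 2×(12.625 − 3.5×1.1875)×0.25 = 4.2344 in²; tension across gage: (5.875 − 2×1.1875)×0.25 = 0.875 in². R_n = min(0.6×65×4.2344, 0.6×50×6.3125) + 1.0×65×0.875 = min(165.14, 189.38) + 56.875 = 222.02 kips. φR_n = 0.75 × 222.02 = 166.5 kips.
Governing: min(381.7, 307.1, 166.5) = 166.5 kips → block shear.

166.5 kips (block shear governs)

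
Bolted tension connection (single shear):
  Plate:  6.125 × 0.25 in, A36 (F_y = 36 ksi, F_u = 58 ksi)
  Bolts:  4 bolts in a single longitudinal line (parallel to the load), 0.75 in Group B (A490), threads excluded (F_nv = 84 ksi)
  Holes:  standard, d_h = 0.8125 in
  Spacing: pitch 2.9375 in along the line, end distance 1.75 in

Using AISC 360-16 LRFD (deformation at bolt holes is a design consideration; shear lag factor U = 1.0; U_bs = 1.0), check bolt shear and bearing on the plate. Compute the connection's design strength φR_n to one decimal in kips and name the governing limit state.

76.3 kips (bearing governs)

Bolt shear: A_b = π(0.75)²/4 = 0.44179 in². φR_n = 0.75 × 84 × 0.44179 × 4 × 1 = 111.3 kips.
Bearing (0.25 in plate, F_u = 58 ksi): end bolts L_c = 1.75 − 0.8125/2 = 1.34375, R_n = min(1.2×1.34375×0.25×58, 2.4×0.75×0.25×58) = 23.381 kips/bolt; interior L_c = 2.9375 − 0.8125 = 2.125, R_n = 26.1 kips/bolt. φR_n = 0.75 × (1×23.381 + 3×26.1) = 76.3 kips.
Governing: min(111.3, 76.3) = 76.3 kips → bearing.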